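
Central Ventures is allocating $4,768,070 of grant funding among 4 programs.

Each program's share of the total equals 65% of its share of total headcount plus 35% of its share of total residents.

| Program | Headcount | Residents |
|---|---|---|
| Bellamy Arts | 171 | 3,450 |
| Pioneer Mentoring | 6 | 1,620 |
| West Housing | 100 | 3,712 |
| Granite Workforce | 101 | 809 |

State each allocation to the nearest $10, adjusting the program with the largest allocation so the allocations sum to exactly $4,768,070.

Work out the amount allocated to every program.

Bellamy Arts: $2,002,340 | Pioneer Mentoring: $331,070 | West Housing: $1,465,790 | Granite Workforce: $968,870

Headcount total 378; residents total 9,591.
Composite weights (65% headcount + 35% residents): Bellamy Arts 0.4199; Pioneer Mentoring 0.0694; West Housing 0.3074; Granite Workforce 0.2032.
Pro-rata amounts: Bellamy Arts 2,002,336.21; Pioneer Mentoring 331,072.77; West Housing 1,465,790.54; Granite Workforce 968,870.48.
After rounding ($10): Bellamy Arts $2,002,340; Pioneer Mentoring $331,070; West Housing $1,465,790; Granite Workforce $968,870. Sum = $4,768,070.
No rounding difference to absorb.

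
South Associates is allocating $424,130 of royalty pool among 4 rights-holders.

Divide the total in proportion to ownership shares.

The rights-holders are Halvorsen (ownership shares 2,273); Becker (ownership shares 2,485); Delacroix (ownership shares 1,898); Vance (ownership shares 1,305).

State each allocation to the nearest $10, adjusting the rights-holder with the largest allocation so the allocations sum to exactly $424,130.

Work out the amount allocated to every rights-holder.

Ownership shares total: 7,961.
Proportional shares: Halvorsen 2,273/7,961 × $424,130 = 121,096.28; Becker 2,485/7,961 × $424,130 = 132,390.79; Delacroix 1,898/7,961 × $424,130 = 101,117.79; Vance 1,305/7,961 × $424,130 = 69,525.14.
At nearest $10: Halvorsen $121,100; Becker $132,390; Delacroix $101,120; Vance $69,530. Sum = $424,140.
Difference $424,130 − $424,140 = −$10 applied to largest allocation (Becker): Becker becomes $132,380.

Halvorsen: $121,100; Becker: $132,380; Delacroix: $101,120; Vance: $69,530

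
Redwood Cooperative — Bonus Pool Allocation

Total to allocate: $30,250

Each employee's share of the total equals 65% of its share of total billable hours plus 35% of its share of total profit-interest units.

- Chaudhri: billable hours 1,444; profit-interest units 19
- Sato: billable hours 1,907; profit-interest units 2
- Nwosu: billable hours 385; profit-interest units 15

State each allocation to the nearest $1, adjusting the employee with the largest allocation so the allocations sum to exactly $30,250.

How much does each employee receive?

Billable hours total 3,736; profit-interest units total 36.
Combined weights (65% billable hours + 35% profit-interest units): Chaudhri 0.4360; Sato 0.3512; Nwosu 0.2128.
Pro-rata amounts: Chaudhri 13,187.59; Sato 10,624.70; Nwosu 6,437.71.
Rounded to nearest $1: Chaudhri $13,188; Sato $10,625; Nwosu $6,438. Sum = $30,251.
Difference $30,250 − $30,251 = −$1 applied to largest allocation (Chaudhri): Chaudhri becomes $13,187.

Chaudhri: $13,187 · Sato: $10,625 · Nwosu: $6,438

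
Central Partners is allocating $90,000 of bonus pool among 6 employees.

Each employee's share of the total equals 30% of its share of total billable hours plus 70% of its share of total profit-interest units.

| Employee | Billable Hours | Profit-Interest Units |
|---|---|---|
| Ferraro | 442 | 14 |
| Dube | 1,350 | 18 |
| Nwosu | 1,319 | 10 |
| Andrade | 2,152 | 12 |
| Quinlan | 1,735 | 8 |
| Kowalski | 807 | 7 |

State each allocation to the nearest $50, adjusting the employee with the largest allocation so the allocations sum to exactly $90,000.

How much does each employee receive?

Ferraro: $14,300; Dube: $21,100; Nwosu: $13,700; Andrade: $18,400; Quinlan: $13,300; Kowalski: $9,200

Totals — billable hours 7,805, profit-interest units 69.
Blended shares (30% billable hours + 70% profit-interest units): Ferraro 0.1590; Dube 0.2345; Nwosu 0.1521; Andrade 0.2045; Quinlan 0.1478; Kowalski 0.1020.
Unrounded shares: Ferraro 14,311.63; Dube 21,104.87; Nwosu 13,693.28; Andrade 18,400.98; Quinlan 13,306.27; Kowalski 9,182.98.
At nearest $50: Ferraro $14,300; Dube $21,100; Nwosu $13,700; Andrade $18,400; Quinlan $13,300; Kowalski $9,200. Sum = $90,000.
Sum already equals the total — no adjustment.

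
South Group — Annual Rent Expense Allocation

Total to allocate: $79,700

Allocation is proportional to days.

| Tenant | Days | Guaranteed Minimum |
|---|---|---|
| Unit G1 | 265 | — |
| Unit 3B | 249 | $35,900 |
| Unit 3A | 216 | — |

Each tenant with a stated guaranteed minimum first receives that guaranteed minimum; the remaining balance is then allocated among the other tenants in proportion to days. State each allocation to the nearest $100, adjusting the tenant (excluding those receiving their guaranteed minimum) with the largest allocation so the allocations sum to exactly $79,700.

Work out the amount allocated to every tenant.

Minimums first: Unit 3B $35,900. Residual $43,800.
Residual split over remaining days 481: Unit G1 24,130.98 → $24,100; Unit 3A 19,669.02 → $19,700.

Unit G1: $24,100 | Unit 3B: $35,900 | Unit 3A: $19,700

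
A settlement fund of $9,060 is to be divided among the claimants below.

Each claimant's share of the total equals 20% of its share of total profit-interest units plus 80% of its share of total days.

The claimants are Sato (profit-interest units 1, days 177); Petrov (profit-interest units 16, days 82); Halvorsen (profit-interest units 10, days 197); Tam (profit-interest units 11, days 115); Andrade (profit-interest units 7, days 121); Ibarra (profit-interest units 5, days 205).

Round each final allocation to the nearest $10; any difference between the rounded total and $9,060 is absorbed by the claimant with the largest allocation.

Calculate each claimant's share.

Profit-interest units total 50; days total 897.
Combined weights (20% profit-interest units + 80% days): Sato 0.1619; Petrov 0.1371; Halvorsen 0.2157; Tam 0.1466; Andrade 0.1359; Ibarra 0.2028.
Proportional shares: Sato 1,466.45; Petrov 1,242.42; Halvorsen 1,954.21; Tam 1,327.87; Andrade 1,231.39; Ibarra 1,837.65.
After rounding ($10): Sato $1,470; Petrov $1,240; Halvorsen $1,950; Tam $1,330; Andrade $1,230; Ibarra $1,840. Sum = $9,060.
Rounded total matches; no reconciliation needed.

Sato: $1,470 | Petrov: $1,240 | Halvorsen: $1,950 | Tam: $1,330 | Andrade: $1,230 | Ibarra: $1,840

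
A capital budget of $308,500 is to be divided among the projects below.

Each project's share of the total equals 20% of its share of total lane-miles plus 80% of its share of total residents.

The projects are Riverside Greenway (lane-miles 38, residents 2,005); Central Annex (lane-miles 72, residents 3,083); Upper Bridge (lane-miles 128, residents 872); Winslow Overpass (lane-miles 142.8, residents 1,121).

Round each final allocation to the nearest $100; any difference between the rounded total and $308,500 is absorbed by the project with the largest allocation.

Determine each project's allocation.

Riverside Greenway: $76,000; Central Annex: $119,200; Upper Bridge: $51,100; Winslow Overpass: $62,200

Lane-miles total 380.8; residents total 7,081.
Combined weights (20% lane-miles + 80% residents): Riverside Greenway 0.2465; Central Annex 0.3861; Upper Bridge 0.1657; Winslow Overpass 0.2016.
Raw shares: Riverside Greenway 76,038.98; Central Annex 119,120.34; Upper Bridge 51,132.04; Winslow Overpass 62,208.65.
Rounded to nearest $100: Riverside Greenway $76,000; Central Annex $119,100; Upper Bridge $51,100; Winslow Overpass $62,200. Sum = $308,400.
Difference $308,500 − $308,400 = +$100 applied to largest allocation (Central Annex): Central Annex becomes $119,200.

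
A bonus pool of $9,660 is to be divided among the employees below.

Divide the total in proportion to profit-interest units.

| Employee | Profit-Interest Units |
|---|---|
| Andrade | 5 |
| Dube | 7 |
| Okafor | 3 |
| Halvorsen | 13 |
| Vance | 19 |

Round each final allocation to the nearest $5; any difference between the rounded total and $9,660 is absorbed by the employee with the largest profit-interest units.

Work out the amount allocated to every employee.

Andrade: $1,030 | Dube: $1,440 | Okafor: $615 | Halvorsen: $2,670 | Vance: $3,905

Combined profit-interest units = 5 + 7 + 3 + 13 + 19 = 47.
Unrounded shares: Andrade 1,027.66; Dube 1,438.72; Okafor 616.60; Halvorsen 2,671.91; Vance 3,905.11.
Rounded to nearest $5: Andrade $1,030; Dube $1,440; Okafor $615; Halvorsen $2,670; Vance $3,905. Sum = $9,660.
Rounded total matches; no reconciliation needed.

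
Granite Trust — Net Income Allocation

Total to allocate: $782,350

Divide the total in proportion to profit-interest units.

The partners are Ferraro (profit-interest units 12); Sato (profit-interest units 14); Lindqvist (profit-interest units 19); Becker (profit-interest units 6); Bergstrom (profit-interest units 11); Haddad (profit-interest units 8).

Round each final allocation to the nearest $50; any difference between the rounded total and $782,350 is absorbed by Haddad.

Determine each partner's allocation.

Total profit-interest units = 70.
Pro-rata amounts: Ferraro 12/70 × $782,350 = 134,117.14; Sato 14/70 × $782,350 = 156,470.00; Lindqvist 19/70 × $782,350 = 212,352.14; Becker 6/70 × $782,350 = 67,058.57; Bergstrom 11/70 × $782,350 = 122,940.71; Haddad 8/70 × $782,350 = 89,411.43.
After rounding ($50): Ferraro $134,100; Sato $156,450; Lindqvist $212,350; Becker $67,050; Bergstrom $122,950; Haddad $89,400. Sum = $782,300.
Difference $782,350 − $782,300 = +$50 applied to Haddad: Haddad becomes $89,450.

Ferraro: $134,100; Sato: $156,450; Lindqvist: $212,350; Becker: $67,050; Bergstrom: $122,950; Haddad: $89,450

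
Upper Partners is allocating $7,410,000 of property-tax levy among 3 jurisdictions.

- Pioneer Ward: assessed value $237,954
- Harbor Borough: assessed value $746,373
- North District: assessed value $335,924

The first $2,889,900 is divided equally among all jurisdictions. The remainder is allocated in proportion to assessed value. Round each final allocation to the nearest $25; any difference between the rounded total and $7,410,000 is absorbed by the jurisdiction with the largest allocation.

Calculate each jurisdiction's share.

Pioneer Ward: $1,777,975 | Harbor Borough: $3,518,625 | North District: $2,113,400

First tranche $2,889,900 split equally: $963,300 each.
Remainder $4,520,100 by assessed value (total 1,320,251): Pioneer Ward 814,675.30 → $814,675; Harbor Borough 2,555,332.73 → $2,555,325; North District 1,150,091.97 → $1,150,100.
Totals: Pioneer Ward $963,300 + $814,675 = $1,777,975; Harbor Borough $963,300 + $2,555,325 = $3,518,625; North District $963,300 + $1,150,100 = $2,113,400.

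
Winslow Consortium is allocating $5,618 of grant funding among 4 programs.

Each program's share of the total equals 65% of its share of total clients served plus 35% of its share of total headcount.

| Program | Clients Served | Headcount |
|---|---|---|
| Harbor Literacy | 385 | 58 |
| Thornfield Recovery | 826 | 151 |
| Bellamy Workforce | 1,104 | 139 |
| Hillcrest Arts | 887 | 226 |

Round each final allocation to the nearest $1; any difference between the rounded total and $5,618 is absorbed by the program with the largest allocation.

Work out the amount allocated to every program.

Harbor Literacy: $638 | Thornfield Recovery: $1,459 | Bellamy Workforce: $1,735 | Hillcrest Arts: $1,786

Totals — clients served 3,202, headcount 574.
Blended shares (65% clients served + 35% headcount): Harbor Literacy 0.1135; Thornfield Recovery 0.2597; Bellamy Workforce 0.3089; Hillcrest Arts 0.3179.
Proportional shares: Harbor Literacy 637.76; Thornfield Recovery 1,459.27; Bellamy Workforce 1,735.21; Hillcrest Arts 1,785.76.
At nearest $1: Harbor Literacy $638; Thornfield Recovery $1,459; Bellamy Workforce $1,735; Hillcrest Arts $1,786. Sum = $5,618.
No rounding difference to absorb.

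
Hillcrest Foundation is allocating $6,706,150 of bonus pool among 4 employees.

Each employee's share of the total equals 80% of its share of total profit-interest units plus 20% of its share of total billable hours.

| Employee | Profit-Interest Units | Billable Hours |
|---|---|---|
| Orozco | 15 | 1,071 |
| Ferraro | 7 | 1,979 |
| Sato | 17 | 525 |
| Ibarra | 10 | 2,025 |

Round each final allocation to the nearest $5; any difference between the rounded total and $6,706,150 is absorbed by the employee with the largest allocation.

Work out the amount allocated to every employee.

Profit-interest units total 49; billable hours total 5,600.
Blended shares (80% profit-interest units + 20% billable hours): Orozco 0.2831; Ferraro 0.1850; Sato 0.2963; Ibarra 0.2356.
Unrounded shares: Orozco 1,898,832.69; Ferraro 1,240,398.24; Sato 1,987,039.09; Ibarra 1,579,879.98.
After rounding ($5): Orozco $1,898,835; Ferraro $1,240,400; Sato $1,987,040; Ibarra $1,579,880. Sum = $6,706,155.
Difference $6,706,150 − $6,706,155 = −$5 applied to largest allocation (Sato): Sato becomes $1,987,035.

Orozco: $1,898,835 | Ferraro: $1,240,400 | Sato: $1,987,035 | Ibarra: $1,579,880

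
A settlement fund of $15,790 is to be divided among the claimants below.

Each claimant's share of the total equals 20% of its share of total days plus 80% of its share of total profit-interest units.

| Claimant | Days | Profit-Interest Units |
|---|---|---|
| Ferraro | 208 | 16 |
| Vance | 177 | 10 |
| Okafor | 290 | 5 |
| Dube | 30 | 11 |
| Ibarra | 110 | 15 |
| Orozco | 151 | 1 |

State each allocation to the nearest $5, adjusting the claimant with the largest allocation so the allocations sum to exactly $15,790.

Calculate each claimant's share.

Days total 966; profit-interest units total 58.
Combined weights (20% days + 80% profit-interest units): Ferraro 0.2638; Vance 0.1746; Okafor 0.1290; Dube 0.1579; Ibarra 0.2297; Orozco 0.0451.
Raw shares: Ferraro 4,164.67; Vance 2,756.57; Okafor 2,037.02; Dube 2,493.80; Ibarra 3,626.50; Orozco 711.43.
Rounded to nearest $5: Ferraro $4,165; Vance $2,755; Okafor $2,035; Dube $2,495; Ibarra $3,625; Orozco $710. Sum = $15,785.
Difference $15,790 − $15,785 = +$5 applied to largest allocation (Ferraro): Ferraro becomes $4,170.

Ferraro: $4,170 | Vance: $2,755 | Okafor: $2,035 | Dube: $2,495 | Ibarra: $3,625 | Orozco: $710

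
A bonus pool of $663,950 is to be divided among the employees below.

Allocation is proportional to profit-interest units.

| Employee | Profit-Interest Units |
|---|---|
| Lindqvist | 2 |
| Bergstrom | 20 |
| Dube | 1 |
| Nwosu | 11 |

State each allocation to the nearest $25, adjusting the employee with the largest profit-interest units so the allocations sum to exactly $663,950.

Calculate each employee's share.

Total profit-interest units = 34.
Proportional shares: Lindqvist 2/34 × $663,950 = 39,055.88; Bergstrom 20/34 × $663,950 = 390,558.82; Dube 1/34 × $663,950 = 19,527.94; Nwosu 11/34 × $663,950 = 214,807.35.
After rounding ($25): Lindqvist $39,050; Bergstrom $390,550; Dube $19,525; Nwosu $214,800. Sum = $663,925.
Difference $663,950 − $663,925 = +$25 applied to largest profit-interest units (Bergstrom): Bergstrom becomes $390,575.

Lindqvist: $39,050 · Bergstrom: $390,575 · Dube: $19,525 · Nwosu: $214,800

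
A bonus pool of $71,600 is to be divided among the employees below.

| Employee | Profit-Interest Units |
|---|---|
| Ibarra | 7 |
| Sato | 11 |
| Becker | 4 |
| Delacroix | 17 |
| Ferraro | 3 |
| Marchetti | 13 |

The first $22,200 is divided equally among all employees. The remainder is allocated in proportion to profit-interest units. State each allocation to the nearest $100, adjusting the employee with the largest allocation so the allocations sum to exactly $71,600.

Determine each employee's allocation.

Ibarra: $10,000; Sato: $13,600; Becker: $7,300; Delacroix: $18,900; Ferraro: $6,400; Marchetti: $15,400

First tranche $22,200 split equally: $3,700 each.
Remainder $49,400 by profit-interest units (total 55): Ibarra 6,287.27 → $6,300; Sato 9,880.00 → $9,900; Becker 3,592.73 → $3,600; Delacroix 15,269.09 → $15,300; Ferraro 2,694.55 → $2,700; Marchetti 11,676.36 → $11,700.
Rounding difference −$100 on remainder applied to Delacroix.
Totals: Ibarra $3,700 + $6,300 = $10,000; Sato $3,700 + $9,900 = $13,600; Becker $3,700 + $3,600 = $7,300; Delacroix $3,700 + $15,200 = $18,900; Ferraro $3,700 + $2,700 = $6,400; Marchetti $3,700 + $11,700 = $15,400.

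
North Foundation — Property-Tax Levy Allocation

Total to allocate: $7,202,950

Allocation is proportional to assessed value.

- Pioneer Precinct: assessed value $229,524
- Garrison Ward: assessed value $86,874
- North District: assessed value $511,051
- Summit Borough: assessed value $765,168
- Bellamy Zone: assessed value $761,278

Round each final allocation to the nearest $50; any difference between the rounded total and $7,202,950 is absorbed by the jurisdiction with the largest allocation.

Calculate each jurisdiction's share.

Pioneer Precinct: $702,350; Garrison Ward: $265,850; North District: $1,563,800; Summit Borough: $2,341,450; Bellamy Zone: $2,329,500

Combined assessed value = 2,353,895.
Pro-rata amounts: Pioneer Precinct 229,524/2,353,895 × $7,202,950 = 702,346.49; Garrison Ward 86,874/2,353,895 × $7,202,950 = 265,835.60; North District 511,051/2,353,895 × $7,202,950 = 1,563,822.86; Summit Borough 765,168/2,353,895 × $7,202,950 = 2,341,424.25; Bellamy Zone 761,278/2,353,895 × $7,202,950 = 2,329,520.80.
After rounding ($50): Pioneer Precinct $702,350; Garrison Ward $265,850; North District $1,563,800; Summit Borough $2,341,400; Bellamy Zone $2,329,500. Sum = $7,202,900.
Difference $7,202,950 − $7,202,900 = +$50 applied to largest allocation (Summit Borough): Summit Borough becomes $2,341,450.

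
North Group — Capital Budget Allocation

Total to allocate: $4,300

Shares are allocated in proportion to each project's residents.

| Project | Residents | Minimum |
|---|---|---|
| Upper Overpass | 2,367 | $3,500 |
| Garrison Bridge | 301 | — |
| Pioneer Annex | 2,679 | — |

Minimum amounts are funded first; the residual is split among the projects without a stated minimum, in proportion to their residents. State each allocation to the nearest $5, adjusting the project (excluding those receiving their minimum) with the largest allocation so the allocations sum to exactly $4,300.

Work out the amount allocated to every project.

Minimums first: Upper Overpass $3,500. Residual $800.
Residual split over remaining residents 2,980: Garrison Bridge 80.81 → $80; Pioneer Annex 719.19 → $720.

Upper Overpass: $3,500 | Garrison Bridge: $80 | Pioneer Annex: $720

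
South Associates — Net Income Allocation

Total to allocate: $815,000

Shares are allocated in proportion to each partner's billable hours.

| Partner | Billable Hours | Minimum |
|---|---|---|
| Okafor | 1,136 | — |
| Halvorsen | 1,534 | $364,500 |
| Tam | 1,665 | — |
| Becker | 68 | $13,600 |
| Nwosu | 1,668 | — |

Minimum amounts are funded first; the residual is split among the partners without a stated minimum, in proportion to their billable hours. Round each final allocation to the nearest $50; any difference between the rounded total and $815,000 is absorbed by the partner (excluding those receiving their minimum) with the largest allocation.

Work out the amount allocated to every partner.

Okafor: $111,050; Halvorsen: $364,500; Tam: $162,750; Becker: $13,600; Nwosu: $163,100

Minimums first: Halvorsen $364,500; Becker $13,600. Balance $436,900.
Balance split over remaining billable hours 4,469: Okafor 111,058.04 → $111,050; Tam 162,774.33 → $162,750; Nwosu 163,067.62 → $163,050.
Rounding difference +$50 applied to Nwosu → $163,100.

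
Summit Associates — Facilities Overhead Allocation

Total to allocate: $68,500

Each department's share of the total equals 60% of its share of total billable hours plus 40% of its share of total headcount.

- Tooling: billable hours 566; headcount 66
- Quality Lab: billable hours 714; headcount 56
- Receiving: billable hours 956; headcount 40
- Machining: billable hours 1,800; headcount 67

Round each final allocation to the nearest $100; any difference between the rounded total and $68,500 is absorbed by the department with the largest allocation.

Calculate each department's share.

Totals — billable hours 4,036, headcount 229.
Composite weights (60% billable hours + 40% headcount): Tooling 0.1994; Quality Lab 0.2040; Receiving 0.2120; Machining 0.3846.
Proportional shares: Tooling 13,660.72; Quality Lab 13,971.35; Receiving 14,521.31; Machining 26,346.62.
Rounded to nearest $100: Tooling $13,700; Quality Lab $14,000; Receiving $14,500; Machining $26,300. Sum = $68,500.
Rounded total matches; no reconciliation needed.

Tooling: $13,700 | Quality Lab: $14,000 | Receiving: $14,500 | Machining: $26,300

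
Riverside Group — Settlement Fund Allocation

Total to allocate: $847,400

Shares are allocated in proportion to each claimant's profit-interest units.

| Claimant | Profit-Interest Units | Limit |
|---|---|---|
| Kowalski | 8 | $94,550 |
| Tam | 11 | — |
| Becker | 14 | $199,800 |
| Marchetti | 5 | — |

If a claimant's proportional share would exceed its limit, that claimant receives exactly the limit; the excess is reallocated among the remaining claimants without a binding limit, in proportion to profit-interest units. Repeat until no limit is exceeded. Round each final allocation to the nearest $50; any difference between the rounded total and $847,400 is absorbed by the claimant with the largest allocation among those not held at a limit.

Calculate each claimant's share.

Kowalski: $94,550 | Tam: $380,200 | Becker: $199,800 | Marchetti: $172,850

Profit-interest units total: 38.
Pro-rata shares before constraints: Kowalski 178,400.00; Tam 245,300.00; Becker 312,200.00; Marchetti 111,500.00.
Capped: Kowalski ($94,550), Becker ($199,800); remaining pool $553,050 reallocated over remaining profit-interest units 16.
Shares after redistribution: Tam 380,221.88 → $380,200; Marchetti 172,828.12 → $172,850.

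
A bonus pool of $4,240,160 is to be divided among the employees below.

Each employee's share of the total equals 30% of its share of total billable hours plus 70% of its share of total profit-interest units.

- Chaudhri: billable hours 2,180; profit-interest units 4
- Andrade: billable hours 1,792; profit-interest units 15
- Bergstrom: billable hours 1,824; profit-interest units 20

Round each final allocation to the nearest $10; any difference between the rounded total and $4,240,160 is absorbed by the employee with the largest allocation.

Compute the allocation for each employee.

Chaudhri: $782,870 · Andrade: $1,534,870 · Bergstrom: $1,922,420

Totals — billable hours 5,796, profit-interest units 39.
Composite weights (30% billable hours + 70% profit-interest units): Chaudhri 0.1846; Andrade 0.3620; Bergstrom 0.4534.
Proportional shares: Chaudhri 782,866.30; Andrade 1,534,871.74; Bergstrom 1,922,421.96.
At nearest $10: Chaudhri $782,870; Andrade $1,534,870; Bergstrom $1,922,420. Sum = $4,240,160.
No rounding difference to absorb.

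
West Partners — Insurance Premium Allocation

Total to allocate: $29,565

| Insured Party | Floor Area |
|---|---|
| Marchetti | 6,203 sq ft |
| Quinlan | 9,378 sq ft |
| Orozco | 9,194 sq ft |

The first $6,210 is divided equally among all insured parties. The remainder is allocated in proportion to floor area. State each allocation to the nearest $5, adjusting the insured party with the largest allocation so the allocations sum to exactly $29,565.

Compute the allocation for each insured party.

Marchetti: $7,915 · Quinlan: $10,915 · Orozco: $10,735

First tranche $6,210 split equally: $2,070 each.
Remainder $23,355 by floor area (total 24,775): Marchetti 5,847.47 → $5,845; Quinlan 8,840.49 → $8,840; Orozco 8,667.04 → $8,665.
Rounding difference +$5 on remainder applied to Quinlan.
Totals: Marchetti $2,070 + $5,845 = $7,915; Quinlan $2,070 + $8,845 = $10,915; Orozco $2,070 + $8,665 = $10,735.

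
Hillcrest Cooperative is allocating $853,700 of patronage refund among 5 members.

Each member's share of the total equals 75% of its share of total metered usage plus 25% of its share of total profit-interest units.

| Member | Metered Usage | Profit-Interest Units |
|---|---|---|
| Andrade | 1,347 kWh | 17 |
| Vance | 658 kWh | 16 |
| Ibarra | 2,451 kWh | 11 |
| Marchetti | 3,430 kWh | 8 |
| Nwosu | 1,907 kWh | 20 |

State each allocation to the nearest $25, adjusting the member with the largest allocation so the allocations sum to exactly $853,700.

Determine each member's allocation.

Andrade: $138,450; Vance: $90,450; Ibarra: $192,850; Marchetti: $247,975; Nwosu: $183,975

Totals — metered usage 9,793, profit-interest units 72.
Composite weights (75% metered usage + 25% profit-interest units): Andrade 0.1622; Vance 0.1059; Ibarra 0.2259; Marchetti 0.2905; Nwosu 0.2155.
Pro-rata amounts: Andrade 138,460.07; Vance 90,448.40; Ibarra 192,855.14; Marchetti 247,970.32; Nwosu 183,966.07.
After rounding ($25): Andrade $138,450; Vance $90,450; Ibarra $192,850; Marchetti $247,975; Nwosu $183,975. Sum = $853,700.
No rounding difference to absorb.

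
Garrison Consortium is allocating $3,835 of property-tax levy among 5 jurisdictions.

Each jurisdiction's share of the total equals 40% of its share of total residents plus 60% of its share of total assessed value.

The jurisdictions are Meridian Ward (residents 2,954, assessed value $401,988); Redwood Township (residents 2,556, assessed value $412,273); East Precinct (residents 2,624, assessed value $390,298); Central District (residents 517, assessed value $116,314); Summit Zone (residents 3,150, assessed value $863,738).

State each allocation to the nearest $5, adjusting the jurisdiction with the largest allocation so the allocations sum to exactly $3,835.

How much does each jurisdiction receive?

Residents total 11,801; assessed value total 2,184,611.
Composite weights (40% residents + 60% assessed value): Meridian Ward 0.2105; Redwood Township 0.1999; East Precinct 0.1961; Central District 0.0495; Summit Zone 0.3440.
Raw shares: Meridian Ward 807.39; Redwood Township 766.49; East Precinct 752.18; Central District 189.72; Summit Zone 1,319.22.
After rounding ($5): Meridian Ward $805; Redwood Township $765; East Precinct $750; Central District $190; Summit Zone $1,320. Sum = $3,830.
Difference $3,835 − $3,830 = +$5 applied to largest allocation (Summit Zone): Summit Zone becomes $1,325.

Meridian Ward: $805; Redwood Township: $765; East Precinct: $750; Central District: $190; Summit Zone: $1,325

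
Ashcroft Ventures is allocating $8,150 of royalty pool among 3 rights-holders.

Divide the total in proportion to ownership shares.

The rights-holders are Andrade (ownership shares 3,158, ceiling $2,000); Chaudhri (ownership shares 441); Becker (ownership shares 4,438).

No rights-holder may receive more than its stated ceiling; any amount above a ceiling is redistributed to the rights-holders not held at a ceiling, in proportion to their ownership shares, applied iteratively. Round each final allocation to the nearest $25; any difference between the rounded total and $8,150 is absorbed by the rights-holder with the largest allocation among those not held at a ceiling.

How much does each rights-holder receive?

Andrade: $2,000; Chaudhri: $550; Becker: $5,600

Combined ownership shares = 8,037.
Proportional shares (ignoring caps): Andrade 3,202.40; Chaudhri 447.20; Becker 4,500.40.
Cap binds for Andrade ($2,000); balance $6,150 reallocated over remaining ownership shares 4,879.
Redistributed shares: Chaudhri 555.88 → $550; Becker 5,594.12 → $5,600.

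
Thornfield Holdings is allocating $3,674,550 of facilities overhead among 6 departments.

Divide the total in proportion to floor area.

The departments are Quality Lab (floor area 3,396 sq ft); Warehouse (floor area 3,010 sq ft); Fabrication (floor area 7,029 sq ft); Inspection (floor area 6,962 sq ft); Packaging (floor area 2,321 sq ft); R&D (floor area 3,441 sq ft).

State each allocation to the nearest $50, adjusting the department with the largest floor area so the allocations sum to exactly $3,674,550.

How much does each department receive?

Floor area total: 3,396 + 3,010 + 7,029 + 6,962 + 2,321 + 3,441 = 26,159.
Unrounded shares: Quality Lab 477,035.51; Warehouse 422,814.16; Fabrication 987,362.36; Inspection 977,950.88; Packaging 326,030.45; R&D 483,356.65.
At nearest $50: Quality Lab $477,050; Warehouse $422,800; Fabrication $987,350; Inspection $977,950; Packaging $326,050; R&D $483,350. Sum = $3,674,550.
No rounding difference to absorb.

Quality Lab: $477,050 | Warehouse: $422,800 | Fabrication: $987,350 | Inspection: $977,950 | Packaging: $326,050 | R&D: $483,350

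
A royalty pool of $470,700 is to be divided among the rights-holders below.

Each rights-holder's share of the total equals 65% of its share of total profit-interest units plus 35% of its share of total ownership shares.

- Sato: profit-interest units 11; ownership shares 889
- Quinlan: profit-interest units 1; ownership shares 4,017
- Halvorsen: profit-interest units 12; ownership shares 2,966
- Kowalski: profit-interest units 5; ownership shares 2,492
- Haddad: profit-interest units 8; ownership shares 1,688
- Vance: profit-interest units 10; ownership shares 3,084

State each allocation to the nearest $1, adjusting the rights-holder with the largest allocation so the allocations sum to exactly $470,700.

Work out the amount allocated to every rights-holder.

Sato: $81,283 · Quinlan: $50,232 · Halvorsen: $110,399 · Kowalski: $59,672 · Haddad: $70,450 · Vance: $98,664

Profit-interest units total 47; ownership shares total 15,136.
Blended shares (65% profit-interest units + 35% ownership shares): Sato 0.1727; Quinlan 0.1067; Halvorsen 0.2345; Kowalski 0.1268; Haddad 0.1497; Vance 0.2096.
Pro-rata amounts: Sato 81,282.65; Quinlan 50,231.98; Halvorsen 110,399.05; Kowalski 59,672.12; Haddad 70,450.17; Vance 98,664.04.
Rounded to nearest $1: Sato $81,283; Quinlan $50,232; Halvorsen $110,399; Kowalski $59,672; Haddad $70,450; Vance $98,664. Sum = $470,700.
Sum already equals the total — no adjustment.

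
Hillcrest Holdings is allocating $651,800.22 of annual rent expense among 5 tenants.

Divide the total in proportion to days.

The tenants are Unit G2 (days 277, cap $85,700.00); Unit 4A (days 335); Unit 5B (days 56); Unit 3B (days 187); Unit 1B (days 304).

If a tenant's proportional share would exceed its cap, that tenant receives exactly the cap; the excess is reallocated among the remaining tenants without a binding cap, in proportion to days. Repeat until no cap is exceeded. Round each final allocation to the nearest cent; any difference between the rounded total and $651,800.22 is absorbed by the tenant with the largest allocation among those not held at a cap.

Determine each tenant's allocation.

Unit G2: $85,700.00 | Unit 4A: $215,015.39 | Unit 5B: $35,942.87 | Unit 3B: $120,023.52 | Unit 1B: $195,118.44

Days total: 1,159.
Unconstrained shares: Unit G2 155,779.6902; Unit 4A 188,397.8203; Unit 5B 31,493.3670; Unit 3B 105,165.3504; Unit 1B 170,963.9921.
Capped: Unit G2 ($85,700.00); residual $566,100.22 reallocated over remaining days 882.
Remaining shares: Unit 4A 215,015.3897 → $215,015.39; Unit 5B 35,942.8711 → $35,942.87; Unit 3B 120,023.5160 → $120,023.52; Unit 1B 195,118.4432 → $195,118.44.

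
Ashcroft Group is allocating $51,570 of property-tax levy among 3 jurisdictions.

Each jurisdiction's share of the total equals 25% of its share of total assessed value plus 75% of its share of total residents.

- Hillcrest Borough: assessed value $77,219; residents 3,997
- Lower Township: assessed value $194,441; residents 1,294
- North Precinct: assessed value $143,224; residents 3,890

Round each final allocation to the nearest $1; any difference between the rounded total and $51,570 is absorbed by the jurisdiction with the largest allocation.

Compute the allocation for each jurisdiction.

Assessed value total 414,884; residents total 9,181.
Composite weights (25% assessed value + 75% residents): Hillcrest Borough 0.3730; Lower Township 0.2229; North Precinct 0.4041.
Unrounded shares: Hillcrest Borough 19,238.04; Lower Township 11,493.58; North Precinct 20,838.38.
After rounding ($1): Hillcrest Borough $19,238; Lower Township $11,494; North Precinct $20,838. Sum = $51,570.
No rounding difference to absorb.

Hillcrest Borough: $19,238 | Lower Township: $11,494 | North Precinct: $20,838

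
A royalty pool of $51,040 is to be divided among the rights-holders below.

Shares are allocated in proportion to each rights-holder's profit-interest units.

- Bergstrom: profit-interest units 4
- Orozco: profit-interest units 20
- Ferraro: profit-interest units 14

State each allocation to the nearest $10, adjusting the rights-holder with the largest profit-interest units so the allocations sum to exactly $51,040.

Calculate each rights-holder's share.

Total profit-interest units = 4 + 20 + 14 = 38.
Proportional shares: Bergstrom 5,372.63; Orozco 26,863.16; Ferraro 18,804.21.
After rounding ($10): Bergstrom $5,370; Orozco $26,860; Ferraro $18,800. Sum = $51,030.
Difference $51,040 − $51,030 = +$10 applied to largest profit-interest units (Orozco): Orozco becomes $26,870.

Bergstrom: $5,370; Orozco: $26,870; Ferraro: $18,800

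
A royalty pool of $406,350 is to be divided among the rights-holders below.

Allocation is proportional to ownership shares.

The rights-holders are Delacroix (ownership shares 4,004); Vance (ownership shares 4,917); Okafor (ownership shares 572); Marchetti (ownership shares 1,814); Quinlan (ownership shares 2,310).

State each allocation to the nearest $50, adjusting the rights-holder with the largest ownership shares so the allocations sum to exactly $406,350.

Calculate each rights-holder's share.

Delacroix: $119,500 · Vance: $146,700 · Okafor: $17,050 · Marchetti: $54,150 · Quinlan: $68,950

Combined ownership shares = 4,004 + 4,917 + 572 + 1,814 + 2,310 = 13,617.
Pro-rata amounts: Delacroix 119,484.86; Vance 146,730.04; Okafor 17,069.27; Marchetti 54,132.25; Quinlan 68,933.58.
After rounding ($50): Delacroix $119,500; Vance $146,750; Okafor $17,050; Marchetti $54,150; Quinlan $68,950. Sum = $406,400.
Difference $406,350 − $406,400 = −$50 applied to largest ownership shares (Vance): Vance becomes $146,700.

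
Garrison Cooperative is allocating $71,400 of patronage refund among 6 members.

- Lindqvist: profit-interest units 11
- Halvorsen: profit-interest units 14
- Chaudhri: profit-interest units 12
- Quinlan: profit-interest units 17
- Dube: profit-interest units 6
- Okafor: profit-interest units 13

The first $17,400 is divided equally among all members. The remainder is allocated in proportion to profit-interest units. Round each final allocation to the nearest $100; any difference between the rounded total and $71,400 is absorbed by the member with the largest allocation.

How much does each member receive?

Equal tier: $17,400 ÷ 6 = $2,900 apiece.
Remainder $54,000 by profit-interest units (total 73): Lindqvist 8,136.99 → $8,100; Halvorsen 10,356.16 → $10,400; Chaudhri 8,876.71 → $8,900; Quinlan 12,575.34 → $12,600; Dube 4,438.36 → $4,400; Okafor 9,616.44 → $9,600.
Totals: Lindqvist $2,900 + $8,100 = $11,000; Halvorsen $2,900 + $10,400 = $13,300; Chaudhri $2,900 + $8,900 = $11,800; Quinlan $2,900 + $12,600 = $15,500; Dube $2,900 + $4,400 = $7,300; Okafor $2,900 + $9,600 = $12,500.

Lindqvist: $11,000; Halvorsen: $13,300; Chaudhri: $11,800; Quinlan: $15,500; Dube: $7,300; Okafor: $12,500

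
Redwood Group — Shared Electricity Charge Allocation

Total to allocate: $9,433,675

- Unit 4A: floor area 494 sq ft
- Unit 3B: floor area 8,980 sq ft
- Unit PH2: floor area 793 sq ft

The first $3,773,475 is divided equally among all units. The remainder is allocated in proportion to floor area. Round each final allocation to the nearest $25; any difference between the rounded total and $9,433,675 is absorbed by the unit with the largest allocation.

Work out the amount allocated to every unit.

$3,773,475 shared equally gives $1,257,825 per unit.
Remainder $5,660,200 by floor area (total 10,267): Unit 4A 272,342.34 → $272,350; Unit 3B 4,950,676.54 → $4,950,675; Unit PH2 437,181.12 → $437,175.
Totals: Unit 4A $1,257,825 + $272,350 = $1,530,175; Unit 3B $1,257,825 + $4,950,675 = $6,208,500; Unit PH2 $1,257,825 + $437,175 = $1,695,000.

Unit 4A: $1,530,175; Unit 3B: $6,208,500; Unit PH2: $1,695,000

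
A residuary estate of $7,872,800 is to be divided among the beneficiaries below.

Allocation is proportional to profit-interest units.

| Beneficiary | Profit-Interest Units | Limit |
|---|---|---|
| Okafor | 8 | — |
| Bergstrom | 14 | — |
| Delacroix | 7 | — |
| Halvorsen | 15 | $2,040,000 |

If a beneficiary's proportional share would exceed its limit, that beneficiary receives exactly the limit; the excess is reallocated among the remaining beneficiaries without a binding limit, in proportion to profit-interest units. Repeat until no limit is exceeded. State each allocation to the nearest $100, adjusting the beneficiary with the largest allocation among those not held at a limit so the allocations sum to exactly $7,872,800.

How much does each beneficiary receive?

Okafor: $1,609,000 | Bergstrom: $2,815,900 | Delacroix: $1,407,900 | Halvorsen: $2,040,000

Profit-interest units total: 44.
Pro-rata shares before constraints: Okafor 1,431,418.18; Bergstrom 2,504,981.82; Delacroix 1,252,490.91; Halvorsen 2,683,909.09.
Held at cap: Halvorsen ($2,040,000); balance $5,832,800 reallocated over remaining profit-interest units 29.
Shares after redistribution: Okafor 1,609,048.28 → $1,609,000; Bergstrom 2,815,834.48 → $2,815,800; Delacroix 1,407,917.24 → $1,407,900.
Rounding difference +$100 applied to Bergstrom → $2,815,900.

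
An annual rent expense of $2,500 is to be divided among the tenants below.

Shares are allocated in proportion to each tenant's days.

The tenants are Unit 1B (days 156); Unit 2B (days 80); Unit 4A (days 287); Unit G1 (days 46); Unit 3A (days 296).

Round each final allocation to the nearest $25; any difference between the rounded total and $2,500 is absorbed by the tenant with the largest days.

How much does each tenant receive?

Unit 1B: $450 | Unit 2B: $225 | Unit 4A: $825 | Unit G1: $125 | Unit 3A: $875

Sum of days: 865.
Unrounded shares: Unit 1B 156/865 × $2,500 = 450.87; Unit 2B 80/865 × $2,500 = 231.21; Unit 4A 287/865 × $2,500 = 829.48; Unit G1 46/865 × $2,500 = 132.95; Unit 3A 296/865 × $2,500 = 855.49.
Rounded to nearest $25: Unit 1B $450; Unit 2B $225; Unit 4A $825; Unit G1 $125; Unit 3A $850. Sum = $2,475.
Difference $2,500 − $2,475 = +$25 applied to largest days (Unit 3A): Unit 3A becomes $875.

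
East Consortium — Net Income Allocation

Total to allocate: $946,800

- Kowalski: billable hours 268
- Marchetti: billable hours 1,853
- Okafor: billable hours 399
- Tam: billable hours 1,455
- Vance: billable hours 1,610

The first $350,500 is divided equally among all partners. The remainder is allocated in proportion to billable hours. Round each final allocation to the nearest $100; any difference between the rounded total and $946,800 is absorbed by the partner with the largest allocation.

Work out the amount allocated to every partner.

$350,500 shared equally gives $70,100 per partner.
Remainder $596,300 by billable hours (total 5,585): Kowalski 28,613.86 → $28,600; Marchetti 197,841.34 → $197,800; Okafor 42,600.48 → $42,600; Tam 155,347.63 → $155,300; Vance 171,896.69 → $171,900.
Rounding difference +$100 on remainder applied to Marchetti.
Totals: Kowalski $70,100 + $28,600 = $98,700; Marchetti $70,100 + $197,900 = $268,000; Okafor $70,100 + $42,600 = $112,700; Tam $70,100 + $155,300 = $225,400; Vance $70,100 + $171,900 = $242,000.

Kowalski: $98,700 · Marchetti: $268,000 · Okafor: $112,700 · Tam: $225,400 · Vance: $242,000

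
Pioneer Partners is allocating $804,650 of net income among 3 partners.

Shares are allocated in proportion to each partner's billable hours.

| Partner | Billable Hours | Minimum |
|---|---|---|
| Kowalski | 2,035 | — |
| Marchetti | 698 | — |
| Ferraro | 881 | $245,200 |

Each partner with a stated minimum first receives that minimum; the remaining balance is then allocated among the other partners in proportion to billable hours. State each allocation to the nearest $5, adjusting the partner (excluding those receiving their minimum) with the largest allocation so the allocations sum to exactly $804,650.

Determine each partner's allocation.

Minimums first: Ferraro $245,200. Residual $559,450.
Residual split over remaining billable hours 2,733: Kowalski 416,568.15 → $416,570; Marchetti 142,881.85 → $142,880.

Kowalski: $416,570 | Marchetti: $142,880 | Ferraro: $245,200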